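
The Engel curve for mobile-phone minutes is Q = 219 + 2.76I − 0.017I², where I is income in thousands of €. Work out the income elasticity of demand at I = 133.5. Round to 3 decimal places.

At I = 133.5: Q = 284.4818.
dQ/dI = 2.76 − 0.034I = -1.77900.
η = (dQ/dI)·(I/Q) = -1.77900 × (133.5/284.4818) = -0.835.

-0.835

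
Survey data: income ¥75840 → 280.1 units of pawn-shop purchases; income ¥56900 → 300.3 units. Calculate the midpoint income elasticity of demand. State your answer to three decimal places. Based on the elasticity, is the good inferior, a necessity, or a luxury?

ΔQ = 300.3 − 280.1 = 20.2; midpoint Q̄ = (280.1 + 300.3)/2 = 290.2.
ΔI = 56900 − 75840 = -18940; midpoint Ī = (75840 + 56900)/2 = 66370.
η = (ΔQ/Q̄) ÷ (ΔI/Ī) = (20.2/290.2) ÷ (-18940/66370) = -0.244.
η < 0 ⇒ inferior good.

-0.244 (inferior good)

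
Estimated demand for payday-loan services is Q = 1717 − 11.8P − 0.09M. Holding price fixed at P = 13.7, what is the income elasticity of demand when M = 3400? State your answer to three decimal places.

-0.245

At P = 13.7, M = 3400: Q = 1249.340.
Holding P constant, ∂Q/∂M = −0.09.
η_M = (∂Q/∂M)·(M/Q) = -0.09 × (3400/1249.340) = -0.245.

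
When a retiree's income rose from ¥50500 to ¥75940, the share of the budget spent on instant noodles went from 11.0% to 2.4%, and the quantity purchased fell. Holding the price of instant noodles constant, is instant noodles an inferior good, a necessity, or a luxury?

Quantity demanded falls as income rises, so η < 0.

inferior good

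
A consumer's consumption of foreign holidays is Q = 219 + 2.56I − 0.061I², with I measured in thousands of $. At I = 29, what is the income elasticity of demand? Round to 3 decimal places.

-0.117

At I = 29: Q = 241.9390.
dQ/dI = 2.56 − 0.122I = -0.97800.
η = (dQ/dI)·(I/Q) = -0.97800 × (29/241.9390) = -0.117.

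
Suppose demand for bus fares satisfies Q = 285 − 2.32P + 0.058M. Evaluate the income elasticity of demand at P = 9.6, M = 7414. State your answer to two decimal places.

0.62

At P = 9.6, M = 7414: Q = 692.740.
Holding P constant, ∂Q/∂M = 0.058.
η_M = (∂Q/∂M)·(M/Q) = 0.058 × (7414/692.740) = 0.62.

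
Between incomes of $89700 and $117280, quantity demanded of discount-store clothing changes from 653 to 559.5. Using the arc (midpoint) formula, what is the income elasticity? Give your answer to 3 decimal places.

-0.579

ΔQ = 559.5 − 653 = -93.5; midpoint Q̄ = (653 + 559.5)/2 = 606.25.
ΔI = 117280 − 89700 = 27580; midpoint Ī = (89700 + 117280)/2 = 103490.
η = (ΔQ/Q̄) ÷ (ΔI/Ī) = (-93.5/606.25) ÷ (27580/103490) = -0.579.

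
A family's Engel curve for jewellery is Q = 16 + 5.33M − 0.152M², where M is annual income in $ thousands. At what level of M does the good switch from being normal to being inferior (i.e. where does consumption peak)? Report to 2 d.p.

dQ/dM = 5.33 − 0.304M.
The good is inferior where dQ/dM < 0. Setting dQ/dM = 0 gives M = 5.33 / 0.304 = 17.53.

17.53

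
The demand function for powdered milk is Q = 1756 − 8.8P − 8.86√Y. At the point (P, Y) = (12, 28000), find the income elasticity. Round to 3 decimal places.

-4.417

At P = 12, Y = 28000: Q = 167.838.
Holding P constant, ∂Q/∂Y = -8.86/(2√Y) = -0.0264743.
η_Y = (∂Q/∂Y)·(Y/Q) = -0.0264743 × (28000/167.838) = -4.417.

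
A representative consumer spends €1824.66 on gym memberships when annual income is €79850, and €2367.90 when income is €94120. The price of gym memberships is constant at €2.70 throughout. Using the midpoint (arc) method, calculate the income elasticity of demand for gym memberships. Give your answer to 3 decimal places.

With a constant price, Q₁ = 1824.66/2.70 = 675.800 and Q₂ = 2367.90/2.70 = 877.000 (equivalently, work directly with expenditure since P cancels).
Midpoint %ΔQ = (2367.90 − 1824.66)/2096.28 = 0.25914; midpoint %ΔI = (94120 − 79850)/86985 = 0.16405.
η = 0.25914 / 0.16405 = 1.580.

1.580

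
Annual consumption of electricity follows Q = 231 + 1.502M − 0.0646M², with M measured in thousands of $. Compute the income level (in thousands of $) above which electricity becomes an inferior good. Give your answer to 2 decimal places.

11.63

dQ/dM = 1.502 − 0.1292M.
The good is inferior where dQ/dM < 0. Setting dQ/dM = 0 gives M = 1.502 / 0.1292 = 11.63.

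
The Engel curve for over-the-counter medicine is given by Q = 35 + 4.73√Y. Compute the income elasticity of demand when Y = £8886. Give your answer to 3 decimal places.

At Y = 8886: Q = 480.876.
dQ/dY = 4.73/(2√Y) = 0.0250887 at this income.
η = (dQ/dY)·(Y/Q) = 0.0250887 × (8886/480.876) = 0.464.

0.464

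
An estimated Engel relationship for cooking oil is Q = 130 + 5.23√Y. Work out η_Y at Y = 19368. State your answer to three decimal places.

At Y = 19368: Q = 857.854.
dQ/dY = 5.23/(2√Y) = 0.0187901 at this income.
η = (dQ/dY)·(Y/Q) = 0.0187901 × (19368/857.854) = 0.424.

0.424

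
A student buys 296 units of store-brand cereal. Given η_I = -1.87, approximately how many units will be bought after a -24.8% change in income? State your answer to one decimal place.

433.3

%ΔQ ≈ η × %ΔI = -1.87 × (-24.8%) = 46.376%.
New Q ≈ 296 × (1 + 0.46376) = 433.3.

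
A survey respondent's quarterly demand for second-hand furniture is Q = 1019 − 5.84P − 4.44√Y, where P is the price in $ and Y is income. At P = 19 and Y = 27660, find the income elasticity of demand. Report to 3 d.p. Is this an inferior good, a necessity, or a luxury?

-2.177 (inferior good)

At P = 19, Y = 27660: Q = 169.610.
Holding P constant, ∂Q/∂Y = -4.44/(2√Y) = -0.0133483.
η_Y = (∂Q/∂Y)·(Y/Q) = -0.0133483 × (27660/169.610) = -2.177.
Since η < 0, this is an inferior good.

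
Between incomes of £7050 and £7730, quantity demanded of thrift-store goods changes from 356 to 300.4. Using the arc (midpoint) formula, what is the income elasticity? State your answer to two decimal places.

ΔQ = 300.4 − 356 = -55.6; midpoint Q̄ = (356 + 300.4)/2 = 328.2.
ΔI = 7730 − 7050 = 680; midpoint Ī = (7050 + 7730)/2 = 7390.
η = (ΔQ/Q̄) ÷ (ΔI/Ī) = (-55.6/328.2) ÷ (680/7390) = -1.84.

-1.84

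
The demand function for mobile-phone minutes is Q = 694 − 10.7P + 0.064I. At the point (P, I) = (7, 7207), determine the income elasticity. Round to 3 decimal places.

At P = 7, I = 7207: Q = 1080.348.
Holding P constant, ∂Q/∂I = 0.064.
η_I = (∂Q/∂I)·(I/Q) = 0.064 × (7207/1080.348) = 0.427.

0.427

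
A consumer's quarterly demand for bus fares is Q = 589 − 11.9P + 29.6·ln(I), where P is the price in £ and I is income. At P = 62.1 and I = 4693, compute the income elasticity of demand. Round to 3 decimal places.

0.295

At P = 62.1, I = 4693: Q = 100.243.
Holding P constant, ∂Q/∂I = 29.6/I = 0.00630727.
η_I = (∂Q/∂I)·(I/Q) = 0.00630727 × (4693/100.243) = 0.295.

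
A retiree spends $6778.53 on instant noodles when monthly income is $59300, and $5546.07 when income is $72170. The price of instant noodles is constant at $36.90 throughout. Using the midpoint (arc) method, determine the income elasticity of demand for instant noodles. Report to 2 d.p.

-1.02

With a constant price, Q₁ = 6778.53/36.90 = 183.700 and Q₂ = 5546.07/36.90 = 150.300 (equivalently, work directly with expenditure since P cancels).
Midpoint %ΔQ = (5546.07 − 6778.53)/6162.30 = -0.20000; midpoint %ΔI = (72170 − 59300)/65735 = 0.19579.
η = -0.20000 / 0.19579 = -1.02.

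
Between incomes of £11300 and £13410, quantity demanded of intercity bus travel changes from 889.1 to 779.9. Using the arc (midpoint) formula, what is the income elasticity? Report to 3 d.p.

ΔQ = 779.9 − 889.1 = -109.2; midpoint Q̄ = (889.1 + 779.9)/2 = 834.5.
ΔI = 13410 − 11300 = 2110; midpoint Ī = (11300 + 13410)/2 = 12355.
η = (ΔQ/Q̄) ÷ (ΔI/Ī) = (-109.2/834.5) ÷ (2110/12355) = -0.766.

-0.766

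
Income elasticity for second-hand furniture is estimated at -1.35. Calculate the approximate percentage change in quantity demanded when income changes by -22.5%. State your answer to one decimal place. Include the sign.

30.4%

%ΔQ ≈ η × %ΔI = -1.35 × (-22.5%) = 30.4%.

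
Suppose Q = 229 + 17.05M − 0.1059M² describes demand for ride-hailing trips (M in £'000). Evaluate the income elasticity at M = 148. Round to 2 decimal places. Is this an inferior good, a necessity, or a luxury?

At M = 148: Q = 432.7664.
dQ/dM = 17.05 − 0.2118M = -14.29640.
η = (dQ/dM)·(M/Q) = -14.29640 × (148/432.7664) = -4.89.
η < 0 ⇒ inferior good.

-4.89 (inferior good)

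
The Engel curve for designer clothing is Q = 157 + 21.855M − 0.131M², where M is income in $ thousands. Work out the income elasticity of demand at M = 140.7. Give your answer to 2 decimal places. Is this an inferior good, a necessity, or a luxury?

At M = 140.7: Q = 638.6583.
dQ/dM = 21.855 − 0.262M = -15.00840.
η = (dQ/dM)·(M/Q) = -15.00840 × (140.7/638.6583) = -3.31.
η < 0 ⇒ inferior good.

-3.31 (inferior good)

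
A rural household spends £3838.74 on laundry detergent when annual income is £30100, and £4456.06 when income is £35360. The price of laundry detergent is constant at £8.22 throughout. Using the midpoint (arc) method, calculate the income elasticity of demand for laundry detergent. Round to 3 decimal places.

0.926

With a constant price, Q₁ = 3838.74/8.22 = 467.000 and Q₂ = 4456.06/8.22 = 542.100 (equivalently, work directly with expenditure since P cancels).
Midpoint %ΔQ = (4456.06 − 3838.74)/4147.40 = 0.14885; midpoint %ΔI = (35360 − 30100)/32730 = 0.16071.
η = 0.14885 / 0.16071 = 0.926.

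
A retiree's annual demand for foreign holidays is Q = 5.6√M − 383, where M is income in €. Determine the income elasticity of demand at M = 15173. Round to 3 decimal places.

1.124

At M = 15173: Q = 306.801.
dQ/dM = 5.6/(2√M) = 0.0227312 at this income.
η = (dQ/dM)·(M/Q) = 0.0227312 × (15173/306.801) = 1.124.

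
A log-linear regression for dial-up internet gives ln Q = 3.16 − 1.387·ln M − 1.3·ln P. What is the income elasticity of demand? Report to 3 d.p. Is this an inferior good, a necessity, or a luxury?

-1.387 (inferior good)

In a log-linear demand, the coefficient on ln M is the income elasticity.
So η = -1.387.
η < 0 ⇒ inferior good.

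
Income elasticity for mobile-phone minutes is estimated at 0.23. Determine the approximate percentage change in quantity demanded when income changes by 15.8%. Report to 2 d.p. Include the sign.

%ΔQ ≈ η × %ΔI = 0.23 × 15.8% = 3.63%.

3.63%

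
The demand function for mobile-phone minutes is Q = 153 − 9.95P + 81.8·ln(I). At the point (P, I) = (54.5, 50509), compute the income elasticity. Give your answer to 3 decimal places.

0.165

At P = 54.5, I = 50509: Q = 496.611.
Holding P constant, ∂Q/∂I = 81.8/I = 0.00161951.
η_I = (∂Q/∂I)·(I/Q) = 0.00161951 × (50509/496.611) = 0.165.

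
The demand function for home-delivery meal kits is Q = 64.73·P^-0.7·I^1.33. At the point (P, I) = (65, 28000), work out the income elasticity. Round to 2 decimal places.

For a multiplicative demand Q = A·P^α·I^β, the income elasticity is β everywhere.
Here β = 1.33, so η = 1.33.

1.33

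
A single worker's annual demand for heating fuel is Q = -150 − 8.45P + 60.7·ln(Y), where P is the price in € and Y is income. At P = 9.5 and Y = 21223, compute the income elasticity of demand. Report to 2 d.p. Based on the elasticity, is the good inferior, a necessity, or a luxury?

At P = 9.5, Y = 21223: Q = 374.469.
Holding P constant, ∂Q/∂Y = 60.7/Y = 0.0028601.
η_Y = (∂Q/∂Y)·(Y/Q) = 0.0028601 × (21223/374.469) = 0.16.
Since 0 < η < 1, this is a necessity.

0.16 (necessity)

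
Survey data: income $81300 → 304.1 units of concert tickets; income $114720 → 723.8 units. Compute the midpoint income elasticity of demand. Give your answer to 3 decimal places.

2.395

ΔQ = 723.8 − 304.1 = 419.7; midpoint Q̄ = (304.1 + 723.8)/2 = 513.95.
ΔI = 114720 − 81300 = 33420; midpoint Ī = (81300 + 114720)/2 = 98010.
η = (ΔQ/Q̄) ÷ (ΔI/Ī) = (419.7/513.95) ÷ (33420/98010) = 2.395.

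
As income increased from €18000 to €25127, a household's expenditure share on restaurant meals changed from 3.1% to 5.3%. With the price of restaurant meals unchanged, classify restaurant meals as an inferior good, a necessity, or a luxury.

The budget share rises as income rises, so η > 1.

luxury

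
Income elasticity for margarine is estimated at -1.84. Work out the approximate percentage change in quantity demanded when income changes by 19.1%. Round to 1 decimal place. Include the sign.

-35.1%

%ΔQ ≈ η × %ΔI = -1.84 × 19.1% = -35.1%.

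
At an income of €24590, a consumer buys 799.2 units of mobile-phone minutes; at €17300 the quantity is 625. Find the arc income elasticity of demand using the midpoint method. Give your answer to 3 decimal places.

0.703

ΔQ = 625 − 799.2 = -174.2; midpoint Q̄ = (799.2 + 625)/2 = 712.1.
ΔI = 17300 − 24590 = -7290; midpoint Ī = (24590 + 17300)/2 = 20945.
η = (ΔQ/Q̄) ÷ (ΔI/Ī) = (-174.2/712.1) ÷ (-7290/20945) = 0.703.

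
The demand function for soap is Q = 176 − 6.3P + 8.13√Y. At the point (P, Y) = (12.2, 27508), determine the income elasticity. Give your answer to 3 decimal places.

At P = 12.2, Y = 27508: Q = 1447.544.
Holding P constant, ∂Q/∂Y = 8.13/(2√Y) = 0.0245093.
η_Y = (∂Q/∂Y)·(Y/Q) = 0.0245093 × (27508/1447.544) = 0.466.

0.466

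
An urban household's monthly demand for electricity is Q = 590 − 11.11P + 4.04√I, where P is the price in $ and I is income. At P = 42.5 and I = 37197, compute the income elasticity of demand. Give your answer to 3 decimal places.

At P = 42.5, I = 37197: Q = 897.001.
Holding P constant, ∂Q/∂I = 4.04/(2√I) = 0.0104736.
η_I = (∂Q/∂I)·(I/Q) = 0.0104736 × (37197/897.001) = 0.434.

0.434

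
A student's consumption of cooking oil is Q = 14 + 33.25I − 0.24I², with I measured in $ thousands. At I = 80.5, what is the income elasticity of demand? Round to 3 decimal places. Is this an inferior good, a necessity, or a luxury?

At I = 80.5: Q = 1135.3650.
dQ/dI = 33.25 − 0.48I = -5.39000.
η = (dQ/dI)·(I/Q) = -5.39000 × (80.5/1135.3650) = -0.382.
η < 0 ⇒ inferior good.

-0.382 (inferior good)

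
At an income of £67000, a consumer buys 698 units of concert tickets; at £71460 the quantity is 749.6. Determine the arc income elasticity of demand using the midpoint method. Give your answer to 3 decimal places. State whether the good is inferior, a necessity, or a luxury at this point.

1.107 (luxury)

ΔQ = 749.6 − 698 = 51.6; midpoint Q̄ = (698 + 749.6)/2 = 723.8.
ΔI = 71460 − 67000 = 4460; midpoint Ī = (67000 + 71460)/2 = 69230.
η = (ΔQ/Q̄) ÷ (ΔI/Ī) = (51.6/723.8) ÷ (4460/69230) = 1.107.
η > 1 ⇒ luxury.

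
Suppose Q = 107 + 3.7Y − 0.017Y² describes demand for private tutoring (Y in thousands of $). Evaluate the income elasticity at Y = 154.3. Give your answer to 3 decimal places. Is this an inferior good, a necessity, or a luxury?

At Y = 154.3: Q = 273.1657.
dQ/dY = 3.7 − 0.034Y = -1.54620.
η = (dQ/dY)·(Y/Q) = -1.54620 × (154.3/273.1657) = -0.873.
η < 0 ⇒ inferior good.

-0.873 (inferior good)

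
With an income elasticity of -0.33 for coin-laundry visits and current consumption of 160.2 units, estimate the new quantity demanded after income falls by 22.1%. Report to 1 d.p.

%ΔQ ≈ η × %ΔI = -0.33 × (-22.1%) = 7.293%.
New Q ≈ 160.2 × (1 + 0.07293) = 171.9.

171.9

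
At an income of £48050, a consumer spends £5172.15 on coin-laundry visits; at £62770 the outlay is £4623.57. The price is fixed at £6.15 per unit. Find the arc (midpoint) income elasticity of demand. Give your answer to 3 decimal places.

With a constant price, Q₁ = 5172.15/6.15 = 841.000 and Q₂ = 4623.57/6.15 = 751.800 (equivalently, work directly with expenditure since P cancels).
Midpoint %ΔQ = (4623.57 − 5172.15)/4897.86 = -0.11200; midpoint %ΔI = (62770 − 48050)/55410 = 0.26566.
η = -0.11200 / 0.26566 = -0.422.

-0.422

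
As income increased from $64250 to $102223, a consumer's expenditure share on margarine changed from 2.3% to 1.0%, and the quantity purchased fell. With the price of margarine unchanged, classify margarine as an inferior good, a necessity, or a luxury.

Quantity demanded falls as income rises, so η < 0.

inferior good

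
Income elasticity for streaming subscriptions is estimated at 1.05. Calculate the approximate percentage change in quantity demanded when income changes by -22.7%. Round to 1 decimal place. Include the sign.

-23.8%

%ΔQ ≈ η × %ΔI = 1.05 × (-22.7%) = -23.8%.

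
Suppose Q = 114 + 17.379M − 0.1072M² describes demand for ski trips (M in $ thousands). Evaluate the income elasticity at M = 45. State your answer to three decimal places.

0.512

At M = 45: Q = 678.9750.
dQ/dM = 17.379 − 0.2144M = 7.73100.
η = (dQ/dM)·(M/Q) = 7.73100 × (45/678.9750) = 0.512.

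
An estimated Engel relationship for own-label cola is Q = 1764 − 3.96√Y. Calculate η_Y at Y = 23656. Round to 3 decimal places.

At Y = 23656: Q = 1154.932.
dQ/dY = -3.96/(2√Y) = -0.0128734 at this income.
η = (dQ/dY)·(Y/Q) = -0.0128734 × (23656/1154.932) = -0.264.

-0.264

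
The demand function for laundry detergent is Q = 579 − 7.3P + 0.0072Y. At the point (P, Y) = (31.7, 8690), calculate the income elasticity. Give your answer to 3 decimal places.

At P = 31.7, Y = 8690: Q = 410.158.
Holding P constant, ∂Q/∂Y = 0.0072.
η_Y = (∂Q/∂Y)·(Y/Q) = 0.0072 × (8690/410.158) = 0.153.

0.153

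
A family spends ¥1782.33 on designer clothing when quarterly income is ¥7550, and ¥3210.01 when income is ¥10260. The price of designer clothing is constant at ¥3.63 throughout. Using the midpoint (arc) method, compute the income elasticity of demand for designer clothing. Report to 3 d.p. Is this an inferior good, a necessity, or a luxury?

With a constant price, Q₁ = 1782.33/3.63 = 491.000 and Q₂ = 3210.01/3.63 = 884.300 (equivalently, work directly with expenditure since P cancels).
Midpoint %ΔQ = (3210.01 − 1782.33)/2496.17 = 0.57195; midpoint %ΔI = (10260 − 7550)/8905 = 0.30432.
η = 0.57195 / 0.30432 = 1.879.
η > 1 ⇒ luxury.

1.879 (luxury)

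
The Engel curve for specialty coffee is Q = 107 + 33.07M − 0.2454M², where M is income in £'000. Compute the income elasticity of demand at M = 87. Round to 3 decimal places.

At M = 87: Q = 1126.6574.
dQ/dM = 33.07 − 0.4908M = -9.62960.
η = (dQ/dM)·(M/Q) = -9.62960 × (87/1126.6574) = -0.744.

-0.744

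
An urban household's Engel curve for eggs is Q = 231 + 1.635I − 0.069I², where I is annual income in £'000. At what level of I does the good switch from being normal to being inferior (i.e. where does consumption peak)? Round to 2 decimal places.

dQ/dI = 1.635 − 0.138I.
The good is inferior where dQ/dI < 0. Setting dQ/dI = 0 gives I = 1.635 / 0.138 = 11.85.

11.85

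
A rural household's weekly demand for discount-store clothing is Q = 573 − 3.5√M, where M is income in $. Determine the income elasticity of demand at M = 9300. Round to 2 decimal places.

At M = 9300: Q = 235.472.
dQ/dM = -3.5/(2√M) = -0.0181467 at this income.
η = (dQ/dM)·(M/Q) = -0.0181467 × (9300/235.472) = -0.72.

-0.72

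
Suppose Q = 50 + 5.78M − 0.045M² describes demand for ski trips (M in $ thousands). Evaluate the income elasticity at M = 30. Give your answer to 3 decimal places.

0.505

At M = 30: Q = 182.9000.
dQ/dM = 5.78 − 0.09M = 3.08000.
η = (dQ/dM)·(M/Q) = 3.08000 × (30/182.9000) = 0.505.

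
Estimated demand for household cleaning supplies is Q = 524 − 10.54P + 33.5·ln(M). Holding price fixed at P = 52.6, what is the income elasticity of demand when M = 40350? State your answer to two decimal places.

0.10

At P = 52.6, M = 40350: Q = 324.875.
Holding P constant, ∂Q/∂M = 33.5/M = 0.000830235.
η_M = (∂Q/∂M)·(M/Q) = 0.000830235 × (40350/324.875) = 0.10.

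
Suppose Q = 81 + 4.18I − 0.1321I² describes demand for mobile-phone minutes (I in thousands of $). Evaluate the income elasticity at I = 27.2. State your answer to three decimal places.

-0.843

At I = 27.2: Q = 96.9631.
dQ/dI = 4.18 − 0.2642I = -3.00624.
η = (dQ/dI)·(I/Q) = -3.00624 × (27.2/96.9631) = -0.843.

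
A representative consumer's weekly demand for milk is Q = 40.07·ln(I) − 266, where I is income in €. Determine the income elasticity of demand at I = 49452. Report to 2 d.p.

At I = 49452: Q = 167.107.
dQ/dI = 40.07/I = 0.000810281 at this income.
η = (dQ/dI)·(I/Q) = 0.000810281 × (49452/167.107) = 0.24.

0.24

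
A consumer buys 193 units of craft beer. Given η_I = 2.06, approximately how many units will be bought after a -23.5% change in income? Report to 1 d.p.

99.6

%ΔQ ≈ η × %ΔI = 2.06 × (-23.5%) = -48.41%.
New Q ≈ 193 × (1 − 0.4841) = 99.6.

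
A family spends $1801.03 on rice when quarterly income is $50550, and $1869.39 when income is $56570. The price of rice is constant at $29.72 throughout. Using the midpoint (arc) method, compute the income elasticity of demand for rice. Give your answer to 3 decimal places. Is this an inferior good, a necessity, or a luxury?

With a constant price, Q₁ = 1801.03/29.72 = 60.600 and Q₂ = 1869.39/29.72 = 62.900 (equivalently, work directly with expenditure since P cancels).
Midpoint %ΔQ = (1869.39 − 1801.03)/1835.21 = 0.03725; midpoint %ΔI = (56570 − 50550)/53560 = 0.11240.
η = 0.03725 / 0.11240 = 0.331.
0 < η < 1 ⇒ necessity.

0.331 (necessity)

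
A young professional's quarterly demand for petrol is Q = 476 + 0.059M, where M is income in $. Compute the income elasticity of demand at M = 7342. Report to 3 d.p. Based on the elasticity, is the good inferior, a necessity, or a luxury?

At M = 7342: Q = 909.178.
dQ/dM = 0.059.
η = (dQ/dM)·(M/Q) = 0.059 × (7342/909.178) = 0.476.
Since 0 < η < 1, the good is a necessity.

0.476 (necessity)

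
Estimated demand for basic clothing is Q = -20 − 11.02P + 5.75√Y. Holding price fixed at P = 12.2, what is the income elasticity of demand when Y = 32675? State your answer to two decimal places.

0.59

At P = 12.2, Y = 32675: Q = 884.939.
Holding P constant, ∂Q/∂Y = 5.75/(2√Y) = 0.0159049.
η_Y = (∂Q/∂Y)·(Y/Q) = 0.0159049 × (32675/884.939) = 0.59.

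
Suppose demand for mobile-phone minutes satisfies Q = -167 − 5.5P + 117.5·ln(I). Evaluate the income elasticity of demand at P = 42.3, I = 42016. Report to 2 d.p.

0.14

At P = 42.3, I = 42016: Q = 851.232.
Holding P constant, ∂Q/∂I = 117.5/I = 0.00279655.
η_I = (∂Q/∂I)·(I/Q) = 0.00279655 × (42016/851.232) = 0.14.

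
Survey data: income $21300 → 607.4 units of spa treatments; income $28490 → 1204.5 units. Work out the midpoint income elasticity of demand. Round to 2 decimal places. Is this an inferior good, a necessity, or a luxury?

ΔQ = 1204.5 − 607.4 = 597.1; midpoint Q̄ = (607.4 + 1204.5)/2 = 905.95.
ΔI = 28490 − 21300 = 7190; midpoint Ī = (21300 + 28490)/2 = 24895.
η = (ΔQ/Q̄) ÷ (ΔI/Ī) = (597.1/905.95) ÷ (7190/24895) = 2.28.
η > 1 ⇒ luxury.

2.28 (luxury)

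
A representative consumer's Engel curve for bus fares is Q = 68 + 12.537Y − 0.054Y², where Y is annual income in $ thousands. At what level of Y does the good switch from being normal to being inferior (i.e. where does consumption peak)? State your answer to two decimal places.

116.08

dQ/dY = 12.537 − 0.108Y.
The good is inferior where dQ/dY < 0. Setting dQ/dY = 0 gives Y = 12.537 / 0.108 = 116.08.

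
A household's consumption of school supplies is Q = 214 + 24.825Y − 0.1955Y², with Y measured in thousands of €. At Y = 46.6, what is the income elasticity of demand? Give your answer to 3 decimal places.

At Y = 46.6: Q = 946.3050.
dQ/dY = 24.825 − 0.391Y = 6.60440.
η = (dQ/dY)·(Y/Q) = 6.60440 × (46.6/946.3050) = 0.325.

0.325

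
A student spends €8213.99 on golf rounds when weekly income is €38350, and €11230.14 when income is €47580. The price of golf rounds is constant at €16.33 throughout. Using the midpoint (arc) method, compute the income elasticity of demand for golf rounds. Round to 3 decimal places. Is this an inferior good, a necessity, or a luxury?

With a constant price, Q₁ = 8213.99/16.33 = 503.000 and Q₂ = 11230.14/16.33 = 687.700 (equivalently, work directly with expenditure since P cancels).
Midpoint %ΔQ = (11230.14 − 8213.99)/9722.06 = 0.31024; midpoint %ΔI = (47580 − 38350)/42965 = 0.21483.
η = 0.31024 / 0.21483 = 1.444.
η > 1 ⇒ luxury.

1.444 (luxury)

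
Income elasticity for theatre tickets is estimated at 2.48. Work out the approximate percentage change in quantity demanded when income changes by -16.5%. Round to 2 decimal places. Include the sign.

-40.92%

%ΔQ ≈ η × %ΔI = 2.48 × (-16.5%) = -40.92%.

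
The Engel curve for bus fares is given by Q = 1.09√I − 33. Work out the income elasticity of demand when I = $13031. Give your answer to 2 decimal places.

0.68

At I = 13031: Q = 91.427.
dQ/dI = 1.09/(2√I) = 0.00477428 at this income.
η = (dQ/dI)·(I/Q) = 0.00477428 × (13031/91.427) = 0.68.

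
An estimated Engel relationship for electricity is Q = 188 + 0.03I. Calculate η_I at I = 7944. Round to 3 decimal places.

At I = 7944: Q = 426.320.
dQ/dI = 0.03.
η = (dQ/dI)·(I/Q) = 0.03 × (7944/426.320) = 0.559.

0.559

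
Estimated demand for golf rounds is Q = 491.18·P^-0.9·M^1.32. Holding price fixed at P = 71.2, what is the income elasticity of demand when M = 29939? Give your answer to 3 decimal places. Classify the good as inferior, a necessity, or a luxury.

For a multiplicative demand Q = A·P^α·M^β, the income elasticity is β everywhere.
Here β = 1.32, so η = 1.320.
Since η > 1, this is a luxury.

1.320 (luxury)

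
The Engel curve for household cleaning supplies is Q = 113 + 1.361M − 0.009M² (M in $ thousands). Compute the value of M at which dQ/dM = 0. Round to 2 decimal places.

dQ/dM = 1.361 − 0.018M.
The good is inferior where dQ/dM < 0. Setting dQ/dM = 0 gives M = 1.361 / 0.018 = 75.61.

75.61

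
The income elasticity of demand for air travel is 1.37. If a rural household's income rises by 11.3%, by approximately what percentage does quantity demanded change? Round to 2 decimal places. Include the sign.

15.48%

%ΔQ ≈ η × %ΔI = 1.37 × 11.3% = 15.48%.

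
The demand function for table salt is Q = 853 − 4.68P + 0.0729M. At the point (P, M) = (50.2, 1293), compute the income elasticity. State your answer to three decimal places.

At P = 50.2, M = 1293: Q = 712.324.
Holding P constant, ∂Q/∂M = 0.0729.
η_M = (∂Q/∂M)·(M/Q) = 0.0729 × (1293/712.324) = 0.132.

0.132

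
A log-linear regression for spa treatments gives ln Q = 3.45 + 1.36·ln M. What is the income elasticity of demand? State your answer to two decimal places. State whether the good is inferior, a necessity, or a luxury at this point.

1.36 (luxury)

In a log-linear demand, the coefficient on ln M is the income elasticity.
So η = 1.36.
η > 1 ⇒ luxury.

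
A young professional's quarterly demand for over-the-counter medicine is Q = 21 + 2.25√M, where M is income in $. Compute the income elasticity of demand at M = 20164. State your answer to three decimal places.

At M = 20164: Q = 340.500.
dQ/dM = 2.25/(2√M) = 0.00792254 at this income.
η = (dQ/dM)·(M/Q) = 0.00792254 × (20164/340.500) = 0.469.

0.469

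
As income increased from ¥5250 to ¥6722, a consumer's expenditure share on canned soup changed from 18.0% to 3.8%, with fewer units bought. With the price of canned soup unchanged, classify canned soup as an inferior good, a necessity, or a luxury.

Quantity demanded falls as income rises, so η < 0.

inferior good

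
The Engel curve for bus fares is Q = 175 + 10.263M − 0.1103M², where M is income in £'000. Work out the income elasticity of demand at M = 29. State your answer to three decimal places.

0.295

At M = 29: Q = 379.8647.
dQ/dM = 10.263 − 0.2206M = 3.86560.
η = (dQ/dM)·(M/Q) = 3.86560 × (29/379.8647) = 0.295.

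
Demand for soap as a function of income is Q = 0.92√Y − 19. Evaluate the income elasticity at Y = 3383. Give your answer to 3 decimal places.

At Y = 3383: Q = 34.510.
dQ/dY = 0.92/(2√Y) = 0.00790873 at this income.
η = (dQ/dY)·(Y/Q) = 0.00790873 × (3383/34.510) = 0.775.

0.775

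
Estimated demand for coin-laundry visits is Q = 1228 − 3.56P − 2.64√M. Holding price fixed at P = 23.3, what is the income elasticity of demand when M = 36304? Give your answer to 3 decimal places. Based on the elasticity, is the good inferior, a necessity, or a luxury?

-0.392 (inferior good)

At P = 23.3, M = 36304: Q = 642.037.
Holding P constant, ∂Q/∂M = -2.64/(2√M) = -0.00692782.
η_M = (∂Q/∂M)·(M/Q) = -0.00692782 × (36304/642.037) = -0.392.
Since η < 0, this is an inferior good.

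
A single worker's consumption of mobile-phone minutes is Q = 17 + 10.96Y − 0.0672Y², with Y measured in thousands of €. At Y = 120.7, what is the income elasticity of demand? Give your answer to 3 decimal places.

At Y = 120.7: Q = 360.8695.
dQ/dY = 10.96 − 0.1344Y = -5.26208.
η = (dQ/dY)·(Y/Q) = -5.26208 × (120.7/360.8695) = -1.760.

-1.760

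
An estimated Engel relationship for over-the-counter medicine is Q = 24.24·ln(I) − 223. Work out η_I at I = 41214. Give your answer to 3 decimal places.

0.701

At I = 41214: Q = 34.587.
dQ/dI = 24.24/I = 0.00058815 at this income.
η = (dQ/dI)·(I/Q) = 0.00058815 × (41214/34.587) = 0.701.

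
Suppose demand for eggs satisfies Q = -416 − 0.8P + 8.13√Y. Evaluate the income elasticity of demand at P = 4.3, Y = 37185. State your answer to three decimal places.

At P = 4.3, Y = 37185: Q = 1148.301.
Holding P constant, ∂Q/∂Y = 8.13/(2√Y) = 0.0210803.
η_Y = (∂Q/∂Y)·(Y/Q) = 0.0210803 × (37185/1148.301) = 0.683.

0.683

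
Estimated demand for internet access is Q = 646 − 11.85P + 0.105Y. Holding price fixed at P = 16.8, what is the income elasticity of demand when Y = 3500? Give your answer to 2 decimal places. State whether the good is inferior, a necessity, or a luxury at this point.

At P = 16.8, Y = 3500: Q = 814.420.
Holding P constant, ∂Q/∂Y = 0.105.
η_Y = (∂Q/∂Y)·(Y/Q) = 0.105 × (3500/814.420) = 0.45.
Since 0 < η < 1, this is a necessity.

0.45 (necessity)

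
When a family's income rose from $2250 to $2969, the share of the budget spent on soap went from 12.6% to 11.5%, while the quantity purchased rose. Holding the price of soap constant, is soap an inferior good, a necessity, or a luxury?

necessity

Quantity rises but the budget share falls as income rises, so 0 < η < 1.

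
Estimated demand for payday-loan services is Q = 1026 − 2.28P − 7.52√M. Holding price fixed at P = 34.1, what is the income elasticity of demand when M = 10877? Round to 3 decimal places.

-2.392

At P = 34.1, M = 10877: Q = 163.970.
Holding P constant, ∂Q/∂M = -7.52/(2√M) = -0.0360523.
η_M = (∂Q/∂M)·(M/Q) = -0.0360523 × (10877/163.970) = -2.392.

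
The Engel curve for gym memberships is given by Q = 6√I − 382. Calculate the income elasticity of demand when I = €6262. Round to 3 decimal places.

2.558

At I = 6262: Q = 92.797.
dQ/dI = 6/(2√I) = 0.037911 at this income.
η = (dQ/dI)·(I/Q) = 0.037911 × (6262/92.797) = 2.558.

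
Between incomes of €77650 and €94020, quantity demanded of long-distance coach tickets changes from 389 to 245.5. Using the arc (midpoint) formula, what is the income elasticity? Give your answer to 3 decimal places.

ΔQ = 245.5 − 389 = -143.5; midpoint Q̄ = (389 + 245.5)/2 = 317.25.
ΔI = 94020 − 77650 = 16370; midpoint Ī = (77650 + 94020)/2 = 85835.
η = (ΔQ/Q̄) ÷ (ΔI/Ī) = (-143.5/317.25) ÷ (16370/85835) = -2.372.

-2.372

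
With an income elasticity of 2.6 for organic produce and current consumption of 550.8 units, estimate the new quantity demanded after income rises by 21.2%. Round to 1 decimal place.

854.4

%ΔQ ≈ η × %ΔI = 2.6 × 21.2% = 55.12%.
New Q ≈ 550.8 × (1 + 0.5512) = 854.4.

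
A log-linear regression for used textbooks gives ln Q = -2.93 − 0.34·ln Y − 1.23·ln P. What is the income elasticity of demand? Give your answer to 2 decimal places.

In a log-linear demand, the coefficient on ln Y is the income elasticity.
So η = -0.34.

-0.34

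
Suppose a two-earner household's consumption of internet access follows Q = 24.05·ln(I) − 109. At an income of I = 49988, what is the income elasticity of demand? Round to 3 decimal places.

0.159

At I = 49988: Q = 151.210.
dQ/dI = 24.05/I = 0.000481115 at this income.
η = (dQ/dI)·(I/Q) = 0.000481115 × (49988/151.210) = 0.159.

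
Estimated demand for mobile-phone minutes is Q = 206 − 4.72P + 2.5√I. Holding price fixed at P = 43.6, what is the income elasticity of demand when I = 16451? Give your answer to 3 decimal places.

0.500

At P = 43.6, I = 16451: Q = 320.862.
Holding P constant, ∂Q/∂I = 2.5/(2√I) = 0.00974572.
η_I = (∂Q/∂I)·(I/Q) = 0.00974572 × (16451/320.862) = 0.500.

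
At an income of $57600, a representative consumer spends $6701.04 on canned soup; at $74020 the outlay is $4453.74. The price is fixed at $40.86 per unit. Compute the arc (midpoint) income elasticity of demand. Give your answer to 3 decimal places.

With a constant price, Q₁ = 6701.04/40.86 = 164.000 and Q₂ = 4453.74/40.86 = 109.000 (equivalently, work directly with expenditure since P cancels).
Midpoint %ΔQ = (4453.74 − 6701.04)/5577.39 = -0.40293; midpoint %ΔI = (74020 − 57600)/65810 = 0.24951.
η = -0.40293 / 0.24951 = -1.615.

-1.615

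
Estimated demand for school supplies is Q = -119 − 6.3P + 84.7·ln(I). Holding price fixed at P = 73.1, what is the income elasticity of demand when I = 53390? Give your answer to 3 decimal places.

0.247

At P = 73.1, I = 53390: Q = 342.462.
Holding P constant, ∂Q/∂I = 84.7/I = 0.00158644.
η_I = (∂Q/∂I)·(I/Q) = 0.00158644 × (53390/342.462) = 0.247.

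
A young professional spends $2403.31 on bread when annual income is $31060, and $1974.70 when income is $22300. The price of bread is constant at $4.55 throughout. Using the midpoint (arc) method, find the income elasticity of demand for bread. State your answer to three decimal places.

With a constant price, Q₁ = 2403.31/4.55 = 528.200 and Q₂ = 1974.70/4.55 = 434.000 (equivalently, work directly with expenditure since P cancels).
Midpoint %ΔQ = (1974.70 − 2403.31)/2189.01 = -0.19580; midpoint %ΔI = (22300 − 31060)/26680 = -0.32834.
η = -0.19580 / -0.32834 = 0.596.

0.596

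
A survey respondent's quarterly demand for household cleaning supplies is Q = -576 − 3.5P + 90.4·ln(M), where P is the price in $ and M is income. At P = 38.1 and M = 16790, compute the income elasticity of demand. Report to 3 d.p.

At P = 38.1, M = 16790: Q = 170.110.
Holding P constant, ∂Q/∂M = 90.4/M = 0.00538416.
η_M = (∂Q/∂M)·(M/Q) = 0.00538416 × (16790/170.110) = 0.531.

0.531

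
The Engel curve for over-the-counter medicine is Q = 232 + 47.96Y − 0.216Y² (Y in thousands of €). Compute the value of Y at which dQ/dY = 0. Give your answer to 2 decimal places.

111.02

dQ/dY = 47.96 − 0.432Y.
The good is inferior where dQ/dY < 0. Setting dQ/dY = 0 gives Y = 47.96 / 0.432 = 111.02.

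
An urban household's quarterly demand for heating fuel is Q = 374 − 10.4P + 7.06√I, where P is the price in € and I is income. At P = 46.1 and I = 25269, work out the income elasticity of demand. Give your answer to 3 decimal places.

At P = 46.1, I = 25269: Q = 1016.834.
Holding P constant, ∂Q/∂I = 7.06/(2√I) = 0.0222065.
η_I = (∂Q/∂I)·(I/Q) = 0.0222065 × (25269/1016.834) = 0.552.

0.552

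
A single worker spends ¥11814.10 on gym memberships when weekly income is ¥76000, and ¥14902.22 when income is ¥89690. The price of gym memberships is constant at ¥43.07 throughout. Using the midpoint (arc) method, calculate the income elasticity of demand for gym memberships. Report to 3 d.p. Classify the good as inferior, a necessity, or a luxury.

1.399 (luxury)

With a constant price, Q₁ = 11814.10/43.07 = 274.300 and Q₂ = 14902.22/43.07 = 346.000 (equivalently, work directly with expenditure since P cancels).
Midpoint %ΔQ = (14902.22 − 11814.10)/13358.16 = 0.23118; midpoint %ΔI = (89690 − 76000)/82845 = 0.16525.
η = 0.23118 / 0.16525 = 1.399.
η > 1 ⇒ luxury.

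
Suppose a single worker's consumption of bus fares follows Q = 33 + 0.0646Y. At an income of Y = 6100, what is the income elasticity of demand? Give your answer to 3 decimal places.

0.923

At Y = 6100: Q = 427.060.
dQ/dY = 0.0646.
η = (dQ/dY)·(Y/Q) = 0.0646 × (6100/427.060) = 0.923.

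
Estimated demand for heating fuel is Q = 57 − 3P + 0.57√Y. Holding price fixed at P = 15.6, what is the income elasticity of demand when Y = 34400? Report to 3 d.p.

0.456

At P = 15.6, Y = 34400: Q = 115.919.
Holding P constant, ∂Q/∂Y = 0.57/(2√Y) = 0.00153662.
η_Y = (∂Q/∂Y)·(Y/Q) = 0.00153662 × (34400/115.919) = 0.456.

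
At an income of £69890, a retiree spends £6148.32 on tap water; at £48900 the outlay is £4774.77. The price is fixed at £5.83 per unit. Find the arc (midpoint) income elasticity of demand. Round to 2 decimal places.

With a constant price, Q₁ = 6148.32/5.83 = 1054.600 and Q₂ = 4774.77/5.83 = 819.000 (equivalently, work directly with expenditure since P cancels).
Midpoint %ΔQ = (4774.77 − 6148.32)/5461.55 = -0.25149; midpoint %ΔI = (48900 − 69890)/59395 = -0.35340.
η = -0.25149 / -0.35340 = 0.71.

0.71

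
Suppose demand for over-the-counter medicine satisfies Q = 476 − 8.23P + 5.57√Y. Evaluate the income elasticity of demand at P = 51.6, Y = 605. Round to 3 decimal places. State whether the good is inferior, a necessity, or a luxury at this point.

At P = 51.6, Y = 605: Q = 188.336.
Holding P constant, ∂Q/∂Y = 5.57/(2√Y) = 0.113226.
η_Y = (∂Q/∂Y)·(Y/Q) = 0.113226 × (605/188.336) = 0.364.
Since 0 < η < 1, this is a necessity.

0.364 (necessity)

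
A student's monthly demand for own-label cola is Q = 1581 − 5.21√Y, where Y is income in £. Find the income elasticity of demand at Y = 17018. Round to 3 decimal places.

-0.377

At Y = 17018: Q = 901.340.
dQ/dY = -5.21/(2√Y) = -0.0199689 at this income.
η = (dQ/dY)·(Y/Q) = -0.0199689 × (17018/901.340) = -0.377.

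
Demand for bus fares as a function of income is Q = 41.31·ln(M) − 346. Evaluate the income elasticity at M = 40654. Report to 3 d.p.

0.447

At M = 40654: Q = 92.417.
dQ/dM = 41.31/M = 0.00101614 at this income.
η = (dQ/dM)·(M/Q) = 0.00101614 × (40654/92.417) = 0.447.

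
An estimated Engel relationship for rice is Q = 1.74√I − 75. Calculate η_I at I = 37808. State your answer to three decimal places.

At I = 37808: Q = 263.330.
dQ/dI = 1.74/(2√I) = 0.00447432 at this income.
η = (dQ/dI)·(I/Q) = 0.00447432 × (37808/263.330) = 0.642.

0.642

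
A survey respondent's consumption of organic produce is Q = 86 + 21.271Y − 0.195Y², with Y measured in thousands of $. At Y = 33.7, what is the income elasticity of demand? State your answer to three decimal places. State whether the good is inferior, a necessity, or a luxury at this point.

0.471 (necessity)

At Y = 33.7: Q = 581.3732.
dQ/dY = 21.271 − 0.39Y = 8.12800.
η = (dQ/dY)·(Y/Q) = 8.12800 × (33.7/581.3732) = 0.471.
0 < η < 1 ⇒ necessity.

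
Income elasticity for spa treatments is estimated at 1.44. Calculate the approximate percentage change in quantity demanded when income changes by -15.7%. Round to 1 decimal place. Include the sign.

-22.6%

%ΔQ ≈ η × %ΔI = 1.44 × (-15.7%) = -22.6%.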